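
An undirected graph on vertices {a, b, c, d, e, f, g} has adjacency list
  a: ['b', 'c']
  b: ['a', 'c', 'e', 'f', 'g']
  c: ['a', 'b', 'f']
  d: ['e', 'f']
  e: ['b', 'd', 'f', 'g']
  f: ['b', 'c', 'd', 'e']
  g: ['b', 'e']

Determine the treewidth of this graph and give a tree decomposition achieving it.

Treewidth 2.
One such decomposition:
Bags: B1 = {b, c, f}  B2 = {a, b, c}  B3 = {b, e, f}  B4 = {b, e, g}  B5 = {d, e, f}
Tree: B1–B2, B1–B3, B3–B4, B3–B5

The largest bag has 3 vertices, giving width 2; this decomposition certifies tw(G) ≤ 2. For the lower bound, the 3 vertices {d, e, f} are pairwise adjacent, and any tree decomposition puts a clique entirely inside one bag — forcing width ≥ 2. Combining the bounds, tw(G) = 2.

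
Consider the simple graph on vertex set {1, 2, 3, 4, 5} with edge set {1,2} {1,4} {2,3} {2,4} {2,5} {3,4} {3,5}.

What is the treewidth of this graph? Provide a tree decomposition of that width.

Treewidth 2.
One optimal decomposition is:
Bags: B1 = {2, 3, 4}  B2 = {1, 2, 4}  B3 = {2, 3, 5}
Tree: B1–B2, B1–B3

Each bag holds 3 vertices, so the decomposition has width 2, which upper-bounds the treewidth. On the other hand G contains the 3-clique {1, 2, 4}. A clique must lie in a single bag of any decomposition, so no decomposition can have width below 2. The upper and lower bounds meet at 2, so that is the treewidth.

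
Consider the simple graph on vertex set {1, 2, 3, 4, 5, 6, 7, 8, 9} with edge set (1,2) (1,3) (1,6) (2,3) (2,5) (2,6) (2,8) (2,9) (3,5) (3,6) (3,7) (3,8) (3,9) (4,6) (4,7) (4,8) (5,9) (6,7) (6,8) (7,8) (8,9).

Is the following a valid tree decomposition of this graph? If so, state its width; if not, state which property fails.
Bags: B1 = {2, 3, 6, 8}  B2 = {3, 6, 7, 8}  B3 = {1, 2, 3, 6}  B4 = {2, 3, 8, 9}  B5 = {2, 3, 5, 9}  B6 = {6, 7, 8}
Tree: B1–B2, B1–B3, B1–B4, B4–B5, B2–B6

A tree decomposition must satisfy three properties: every vertex lies in some bag; for every edge, both endpoints lie together in some bag; and for every vertex, the bags containing it form a connected subtree. Here vertex 4 appears in no bag, so the decomposition is invalid.

No — vertex 4 appears in no bag.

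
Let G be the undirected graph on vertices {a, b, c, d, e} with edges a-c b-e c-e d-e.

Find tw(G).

1

A width-1 tree decomposition is:
Bags: B1 = {d, e}  B2 = {c, e}  B3 = {b, e}  B4 = {a, c}
Tree: B1–B2, B2–B3, B2–B4
Each bag holds 2 vertices, so the decomposition has width 1, which upper-bounds the treewidth. Any graph with an edge has treewidth ≥ 1, and G has the edge e–d. Combining the bounds, tw(G) = 1.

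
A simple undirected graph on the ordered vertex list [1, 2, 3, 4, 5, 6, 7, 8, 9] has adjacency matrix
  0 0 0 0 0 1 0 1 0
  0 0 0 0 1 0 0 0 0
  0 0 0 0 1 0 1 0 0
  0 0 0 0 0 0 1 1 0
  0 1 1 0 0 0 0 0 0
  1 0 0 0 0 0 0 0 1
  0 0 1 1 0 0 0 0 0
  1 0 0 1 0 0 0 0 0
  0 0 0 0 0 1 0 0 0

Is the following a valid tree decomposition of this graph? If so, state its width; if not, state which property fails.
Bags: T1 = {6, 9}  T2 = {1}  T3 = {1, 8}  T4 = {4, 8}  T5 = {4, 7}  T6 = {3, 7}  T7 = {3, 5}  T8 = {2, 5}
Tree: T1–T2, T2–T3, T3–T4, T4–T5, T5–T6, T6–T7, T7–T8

A tree decomposition must satisfy three properties: every vertex lies in some bag; for every edge, both endpoints lie together in some bag; and for every vertex, the bags containing it form a connected subtree. Here edge (6,1) lies in no bag, so the decomposition is invalid.

No — edge (6,1) lies in no bag.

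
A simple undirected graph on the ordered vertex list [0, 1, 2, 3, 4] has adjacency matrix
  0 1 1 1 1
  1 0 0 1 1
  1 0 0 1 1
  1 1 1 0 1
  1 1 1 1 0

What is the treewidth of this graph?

3

A width-3 tree decomposition is:
Bags: B1 = {0, 1, 3, 4}  B2 = {0, 2, 3, 4}
Tree: B1–B2
The largest bag has 4 vertices, giving width 3; this decomposition certifies tw(G) ≤ 3. Conversely, {0, 1, 3, 4} is a clique of size 4, and the vertices of any clique must share a bag in every tree decomposition; so some bag has ≥ 4 vertices and tw(G) ≥ 3. Therefore the treewidth is 3.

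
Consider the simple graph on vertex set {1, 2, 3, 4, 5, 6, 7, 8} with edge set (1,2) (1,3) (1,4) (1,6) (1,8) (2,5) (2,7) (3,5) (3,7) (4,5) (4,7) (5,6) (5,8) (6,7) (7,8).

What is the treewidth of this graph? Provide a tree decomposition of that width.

Each bag holds 4 vertices, so the decomposition has width 3, which upper-bounds the treewidth. For the lower bound: the 4 vertex sets {1,4}, {6,7}, {5}, {8} are disjoint, each induces a connected subgraph, and every pair is joined by at least one edge of G. Contracting each set to a single vertex therefore yields K_{4} as a minor, and since treewidth is minor-monotone, tw(G) ≥ tw(K_{4}) = 3. Hence tw(G) = 3 exactly.

Treewidth 3.
One optimal decomposition is:
Bags: B1 = {1, 4, 5, 7}  B2 = {1, 5, 6, 7}  B3 = {1, 5, 7, 8}  B4 = {1, 2, 5, 7}  B5 = {1, 3, 5, 7}
Tree: B1–B2, B2–B3, B3–B4, B4–B5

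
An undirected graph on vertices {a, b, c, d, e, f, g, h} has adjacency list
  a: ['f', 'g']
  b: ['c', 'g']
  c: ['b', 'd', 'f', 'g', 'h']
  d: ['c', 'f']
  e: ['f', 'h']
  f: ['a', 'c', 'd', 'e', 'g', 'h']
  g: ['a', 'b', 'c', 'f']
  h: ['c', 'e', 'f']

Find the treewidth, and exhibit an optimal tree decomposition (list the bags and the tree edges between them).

Treewidth 2.
One such decomposition:
Bags: B1 = {c, f, g}  B2 = {b, c, g}  B3 = {c, d, f}  B4 = {a, f, g}  B5 = {c, f, h}  B6 = {e, f, h}
Tree: B1–B2, B1–B3, B1–B4, B3–B5, B5–B6

The largest bag has 3 vertices, giving width 2; this decomposition certifies tw(G) ≤ 2. Conversely, {e, f, h} is a clique of size 3, and the vertices of any clique must share a bag in every tree decomposition; so some bag has ≥ 3 vertices and tw(G) ≥ 2. The upper and lower bounds meet at 2, so that is the treewidth.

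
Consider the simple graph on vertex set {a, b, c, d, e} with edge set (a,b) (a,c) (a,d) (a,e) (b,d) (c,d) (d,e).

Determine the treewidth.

A width-2 tree decomposition is:
Bags: B1 = {a, b, d}  B2 = {a, c, d}  B3 = {a, d, e}
Tree: B1–B2, B1–B3
Each bag holds 3 vertices, so the decomposition has width 2, which upper-bounds the treewidth. For the lower bound, the 3 vertices {a, d, e} are pairwise adjacent, and any tree decomposition puts a clique entirely inside one bag — forcing width ≥ 2. Hence tw(G) = 2 exactly.

2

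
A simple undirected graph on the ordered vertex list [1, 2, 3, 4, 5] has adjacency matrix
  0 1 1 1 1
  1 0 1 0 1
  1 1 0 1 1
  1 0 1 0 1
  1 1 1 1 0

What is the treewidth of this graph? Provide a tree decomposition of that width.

The largest bag has 4 vertices, giving width 3; this decomposition certifies tw(G) ≤ 3. On the other hand G contains the 4-clique {1, 2, 3, 5}. A clique must lie in a single bag of any decomposition, so no decomposition can have width below 3. Combining the bounds, tw(G) = 3.

Treewidth 3.
One optimal decomposition is:
Bags: B1 = {1, 3, 4, 5}  B2 = {1, 2, 3, 5}
Tree: B1–B2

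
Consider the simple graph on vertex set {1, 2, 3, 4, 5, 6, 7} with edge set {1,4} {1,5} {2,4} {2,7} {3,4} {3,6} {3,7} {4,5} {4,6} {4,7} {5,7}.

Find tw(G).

2

A width-2 tree decomposition is:
Bags: B1 = {4, 5, 7}  B2 = {3, 4, 7}  B3 = {2, 4, 7}  B4 = {1, 4, 5}  B5 = {3, 4, 6}
Tree: B1–B2, B1–B3, B1–B4, B2–B5
Each bag holds 3 vertices, so the decomposition has width 2, which upper-bounds the treewidth. For the lower bound, the 3 vertices {1, 4, 5} are pairwise adjacent, and any tree decomposition puts a clique entirely inside one bag — forcing width ≥ 2. Therefore the treewidth is 2.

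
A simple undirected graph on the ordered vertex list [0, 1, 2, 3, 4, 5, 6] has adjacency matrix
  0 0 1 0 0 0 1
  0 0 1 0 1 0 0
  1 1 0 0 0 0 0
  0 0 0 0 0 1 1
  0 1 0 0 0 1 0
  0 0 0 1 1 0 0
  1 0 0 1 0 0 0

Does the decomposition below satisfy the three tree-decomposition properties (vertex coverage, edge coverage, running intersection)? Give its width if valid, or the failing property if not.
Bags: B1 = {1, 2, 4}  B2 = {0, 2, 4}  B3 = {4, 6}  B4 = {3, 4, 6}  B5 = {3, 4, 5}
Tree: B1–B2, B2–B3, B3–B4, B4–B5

A tree decomposition must satisfy three properties: every vertex lies in some bag; for every edge, both endpoints lie together in some bag; and for every vertex, the bags containing it form a connected subtree. Here edge (0,6) lies in no bag, so the decomposition is invalid.

No — edge (0,6) lies in no bag.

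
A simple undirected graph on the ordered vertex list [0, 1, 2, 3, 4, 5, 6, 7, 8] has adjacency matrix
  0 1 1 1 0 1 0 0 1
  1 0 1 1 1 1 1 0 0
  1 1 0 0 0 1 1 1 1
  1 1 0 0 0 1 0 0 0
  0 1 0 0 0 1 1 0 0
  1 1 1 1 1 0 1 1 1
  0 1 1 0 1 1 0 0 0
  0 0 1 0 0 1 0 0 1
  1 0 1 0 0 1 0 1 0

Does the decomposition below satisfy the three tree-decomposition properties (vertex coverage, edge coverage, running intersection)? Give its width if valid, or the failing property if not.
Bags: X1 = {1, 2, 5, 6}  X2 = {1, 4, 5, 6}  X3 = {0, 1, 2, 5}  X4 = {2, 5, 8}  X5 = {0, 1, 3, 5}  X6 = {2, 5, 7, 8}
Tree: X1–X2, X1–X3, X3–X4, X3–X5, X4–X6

No — edge (0,8) lies in no bag.

A tree decomposition must satisfy three properties: every vertex lies in some bag; for every edge, both endpoints lie together in some bag; and for every vertex, the bags containing it form a connected subtree. Here edge (0,8) lies in no bag, so the decomposition is invalid.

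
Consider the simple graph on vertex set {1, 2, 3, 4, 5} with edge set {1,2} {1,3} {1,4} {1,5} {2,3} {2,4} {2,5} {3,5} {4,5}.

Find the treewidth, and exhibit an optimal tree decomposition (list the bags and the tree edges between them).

The largest bag has 4 vertices, giving width 3; this decomposition certifies tw(G) ≤ 3. Conversely, {1, 2, 3, 5} is a clique of size 4, and the vertices of any clique must share a bag in every tree decomposition; so some bag has ≥ 4 vertices and tw(G) ≥ 3. The upper and lower bounds meet at 3, so that is the treewidth.

Treewidth 3.
One such decomposition:
Bags: B1 = {1, 2, 4, 5}  B2 = {1, 2, 3, 5}
Tree: B1–B2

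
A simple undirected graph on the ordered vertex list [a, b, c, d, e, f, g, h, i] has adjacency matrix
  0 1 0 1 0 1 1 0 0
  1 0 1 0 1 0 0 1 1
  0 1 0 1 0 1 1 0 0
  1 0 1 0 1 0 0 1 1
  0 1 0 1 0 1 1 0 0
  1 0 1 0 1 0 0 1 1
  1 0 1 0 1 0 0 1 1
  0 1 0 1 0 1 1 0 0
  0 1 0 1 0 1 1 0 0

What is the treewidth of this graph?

A width-4 tree decomposition is:
Bags: B1 = {a, b, d, f, g}  B2 = {b, d, f, g, i}  B3 = {b, d, e, f, g}  B4 = {b, d, f, g, h}  B5 = {b, c, d, f, g}
Tree: B1–B2, B2–B3, B3–B4, B4–B5
Every bag has size at most 5, so the width is 5 − 1 = 4 and tw(G) ≤ 4. For the lower bound: the 5 vertex sets {a,g}, {b,i}, {d,e}, {f}, {h} are disjoint, each induces a connected subgraph, and every pair is joined by at least one edge of G. Contracting each set to a single vertex therefore yields K_{5} as a minor, and since treewidth is minor-monotone, tw(G) ≥ tw(K_{5}) = 4. Combining the bounds, tw(G) = 4.

4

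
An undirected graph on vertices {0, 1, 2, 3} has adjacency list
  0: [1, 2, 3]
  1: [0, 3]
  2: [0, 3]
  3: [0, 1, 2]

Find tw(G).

2

A width-2 tree decomposition is:
Bags: B1 = {0, 1, 3}  B2 = {0, 2, 3}
Tree: B1–B2
Every bag has size at most 3, so the width is 3 − 1 = 2 and tw(G) ≤ 2. Conversely, {0, 1, 3} is a clique of size 3, and the vertices of any clique must share a bag in every tree decomposition; so some bag has ≥ 3 vertices and tw(G) ≥ 2. Hence tw(G) = 2 exactly.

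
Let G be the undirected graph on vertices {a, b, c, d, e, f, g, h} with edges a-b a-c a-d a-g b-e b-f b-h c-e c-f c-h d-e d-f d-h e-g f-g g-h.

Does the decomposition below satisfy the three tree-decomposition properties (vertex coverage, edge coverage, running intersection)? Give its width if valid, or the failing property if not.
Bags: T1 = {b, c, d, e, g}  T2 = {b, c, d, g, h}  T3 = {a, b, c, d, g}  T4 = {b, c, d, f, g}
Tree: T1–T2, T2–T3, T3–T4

Vertex coverage: the bags together contain {a, b, c, d, e, f, g, h}, the full vertex set. Edge coverage: each edge of G has both endpoints in at least one bag. Running intersection: for every vertex, the bags containing it form a connected subtree. All three properties hold, so this is a valid tree decomposition of width max|bag| − 1 = 4, and hence tw(G) ≤ 4.

Yes; width 4.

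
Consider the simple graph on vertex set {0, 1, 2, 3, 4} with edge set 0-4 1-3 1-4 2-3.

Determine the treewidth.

A width-1 tree decomposition is:
Bags: B1 = {0, 4}  B2 = {1, 4}  B3 = {1, 3}  B4 = {2, 3}
Tree: B1–B2, B2–B3, B3–B4
The largest bag has 2 vertices, giving width 1; this decomposition certifies tw(G) ≤ 1. Any graph with an edge has treewidth ≥ 1, and G has the edge 0–4. Combining the bounds, tw(G) = 1.

1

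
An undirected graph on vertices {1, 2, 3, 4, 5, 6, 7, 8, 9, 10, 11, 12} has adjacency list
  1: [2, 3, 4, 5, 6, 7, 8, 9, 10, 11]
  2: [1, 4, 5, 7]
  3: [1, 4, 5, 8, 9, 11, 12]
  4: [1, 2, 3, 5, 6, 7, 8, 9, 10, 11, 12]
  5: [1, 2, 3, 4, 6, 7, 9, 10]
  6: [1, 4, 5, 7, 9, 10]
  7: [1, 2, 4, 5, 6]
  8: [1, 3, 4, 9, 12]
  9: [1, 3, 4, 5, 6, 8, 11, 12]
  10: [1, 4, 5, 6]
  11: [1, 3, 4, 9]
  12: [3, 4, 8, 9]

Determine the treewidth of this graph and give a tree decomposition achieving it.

Treewidth 4.
Bags: B1 = {1, 3, 4, 8, 9}  B2 = {1, 3, 4, 9, 11}  B3 = {3, 4, 8, 9, 12}  B4 = {1, 3, 4, 5, 9}  B5 = {1, 4, 5, 6, 9}  B6 = {1, 4, 5, 6, 10}  B7 = {1, 4, 5, 6, 7}  B8 = {1, 2, 4, 5, 7}
Tree: B1–B2, B1–B3, B2–B4, B4–B5, B5–B6, B6–B7, B7–B8

The largest bag has 5 vertices, giving width 4; this decomposition certifies tw(G) ≤ 4. On the other hand G contains the 5-clique {1, 3, 4, 8, 9}. A clique must lie in a single bag of any decomposition, so no decomposition can have width below 4. Therefore the treewidth is 4.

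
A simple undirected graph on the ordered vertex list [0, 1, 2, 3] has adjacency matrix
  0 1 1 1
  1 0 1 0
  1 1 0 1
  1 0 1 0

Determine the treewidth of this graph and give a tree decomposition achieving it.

Every bag has size at most 3, so the width is 3 − 1 = 2 and tw(G) ≤ 2. Conversely, {0, 1, 2} is a clique of size 3, and the vertices of any clique must share a bag in every tree decomposition; so some bag has ≥ 3 vertices and tw(G) ≥ 2. Hence tw(G) = 2 exactly.

Treewidth 2.
Bags: B1 = {0, 2, 3}  B2 = {0, 1, 2}
Tree: B1–B2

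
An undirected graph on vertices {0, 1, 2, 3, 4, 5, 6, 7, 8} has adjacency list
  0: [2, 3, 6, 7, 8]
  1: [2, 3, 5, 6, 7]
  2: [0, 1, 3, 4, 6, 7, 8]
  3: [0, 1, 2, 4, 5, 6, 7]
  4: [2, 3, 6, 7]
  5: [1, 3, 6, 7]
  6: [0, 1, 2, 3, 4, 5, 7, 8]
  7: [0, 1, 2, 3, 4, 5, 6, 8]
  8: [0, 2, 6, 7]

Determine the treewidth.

A width-4 tree decomposition is:
Bags: B1 = {2, 3, 4, 6, 7}  B2 = {1, 2, 3, 6, 7}  B3 = {0, 2, 3, 6, 7}  B4 = {1, 3, 5, 6, 7}  B5 = {0, 2, 6, 7, 8}
Tree: B1–B2, B1–B3, B2–B4, B3–B5
Every bag has size at most 5, so the width is 5 − 1 = 4 and tw(G) ≤ 4. On the other hand G contains the 5-clique {0, 2, 6, 7, 8}. A clique must lie in a single bag of any decomposition, so no decomposition can have width below 4. Hence tw(G) = 4 exactly.

4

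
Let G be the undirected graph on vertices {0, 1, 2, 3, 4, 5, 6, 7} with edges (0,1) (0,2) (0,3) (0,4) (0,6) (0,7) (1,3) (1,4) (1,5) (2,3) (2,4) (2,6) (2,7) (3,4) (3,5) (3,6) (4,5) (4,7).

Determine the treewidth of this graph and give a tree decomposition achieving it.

Treewidth 3.
Bags: B1 = {0, 2, 3, 6}  B2 = {0, 2, 3, 4}  B3 = {0, 2, 4, 7}  B4 = {0, 1, 3, 4}  B5 = {1, 3, 4, 5}
Tree: B1–B2, B2–B3, B2–B4, B4–B5

Every bag has size at most 4, so the width is 4 − 1 = 3 and tw(G) ≤ 3. On the other hand G contains the 4-clique {0, 1, 3, 4}. A clique must lie in a single bag of any decomposition, so no decomposition can have width below 3. Therefore the treewidth is 3.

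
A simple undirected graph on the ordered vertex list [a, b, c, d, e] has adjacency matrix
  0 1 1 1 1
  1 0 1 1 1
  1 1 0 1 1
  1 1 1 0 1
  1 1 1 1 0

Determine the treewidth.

4

A width-4 tree decomposition is:
Bags: B1 = {a, b, c, d, e}
Tree: (single bag)
A single bag containing all 5 vertices is trivially a valid decomposition of width 4. For the lower bound, the 5 vertices {a, b, c, d, e} are pairwise adjacent, and any tree decomposition puts a clique entirely inside one bag — forcing width ≥ 4. Therefore the treewidth is 4.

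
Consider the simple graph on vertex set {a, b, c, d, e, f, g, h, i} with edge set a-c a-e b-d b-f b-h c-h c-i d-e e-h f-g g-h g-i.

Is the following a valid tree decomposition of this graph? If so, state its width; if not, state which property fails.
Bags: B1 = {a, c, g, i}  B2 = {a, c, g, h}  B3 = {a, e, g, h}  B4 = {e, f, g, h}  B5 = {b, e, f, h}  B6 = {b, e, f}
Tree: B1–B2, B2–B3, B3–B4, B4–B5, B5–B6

No — vertex d appears in no bag.

A tree decomposition must satisfy three properties: every vertex lies in some bag; for every edge, both endpoints lie together in some bag; and for every vertex, the bags containing it form a connected subtree. Here vertex d appears in no bag, so the decomposition is invalid.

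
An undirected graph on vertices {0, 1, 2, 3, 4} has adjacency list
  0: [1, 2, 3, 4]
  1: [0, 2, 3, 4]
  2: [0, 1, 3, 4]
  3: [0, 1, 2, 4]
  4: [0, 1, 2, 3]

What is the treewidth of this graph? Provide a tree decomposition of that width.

A single bag containing all 5 vertices is trivially a valid decomposition of width 4. On the other hand G contains the 5-clique {0, 1, 2, 3, 4}. A clique must lie in a single bag of any decomposition, so no decomposition can have width below 4. Therefore the treewidth is 4.

Treewidth 4.
Bags: B1 = {0, 1, 2, 3, 4}
Tree: (single bag)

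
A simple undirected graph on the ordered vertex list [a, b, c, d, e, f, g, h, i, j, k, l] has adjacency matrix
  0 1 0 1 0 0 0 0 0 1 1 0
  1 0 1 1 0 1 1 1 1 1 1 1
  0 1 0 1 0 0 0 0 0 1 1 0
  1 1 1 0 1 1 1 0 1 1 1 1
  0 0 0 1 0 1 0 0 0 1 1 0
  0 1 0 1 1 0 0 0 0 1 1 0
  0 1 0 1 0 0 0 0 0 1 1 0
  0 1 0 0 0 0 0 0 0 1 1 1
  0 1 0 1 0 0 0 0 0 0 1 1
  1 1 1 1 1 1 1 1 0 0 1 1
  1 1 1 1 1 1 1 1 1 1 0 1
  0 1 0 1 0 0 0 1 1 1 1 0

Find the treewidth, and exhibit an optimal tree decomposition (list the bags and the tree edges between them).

Treewidth 4.
One such decomposition:
Bags: B1 = {b, d, f, j, k}  B2 = {b, c, d, j, k}  B3 = {d, e, f, j, k}  B4 = {b, d, j, k, l}  B5 = {b, d, g, j, k}  B6 = {b, d, i, k, l}  B7 = {a, b, d, j, k}  B8 = {b, h, j, k, l}
Tree: B1–B2, B1–B3, B2–B4, B1–B5, B4–B6, B5–B7, B4–B8

The largest bag has 5 vertices, giving width 4; this decomposition certifies tw(G) ≤ 4. For the lower bound, the 5 vertices {d, e, f, j, k} are pairwise adjacent, and any tree decomposition puts a clique entirely inside one bag — forcing width ≥ 4. Therefore the treewidth is 4.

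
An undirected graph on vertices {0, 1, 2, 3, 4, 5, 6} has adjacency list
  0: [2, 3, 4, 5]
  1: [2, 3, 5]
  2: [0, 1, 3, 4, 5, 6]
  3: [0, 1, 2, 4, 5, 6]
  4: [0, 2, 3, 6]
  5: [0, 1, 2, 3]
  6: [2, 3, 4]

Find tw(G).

3

A width-3 tree decomposition is:
Bags: B1 = {0, 2, 3, 4}  B2 = {2, 3, 4, 6}  B3 = {0, 2, 3, 5}  B4 = {1, 2, 3, 5}
Tree: B1–B2, B1–B3, B3–B4
Every bag has size at most 4, so the width is 4 − 1 = 3 and tw(G) ≤ 3. For the lower bound, the 4 vertices {0, 2, 3, 4} are pairwise adjacent, and any tree decomposition puts a clique entirely inside one bag — forcing width ≥ 3. Therefore the treewidth is 3.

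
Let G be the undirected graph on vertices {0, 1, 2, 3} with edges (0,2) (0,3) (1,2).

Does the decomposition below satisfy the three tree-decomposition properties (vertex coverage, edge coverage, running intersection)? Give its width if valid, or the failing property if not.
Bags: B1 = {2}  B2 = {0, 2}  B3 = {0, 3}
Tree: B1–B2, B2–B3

No — vertex 1 appears in no bag.

A tree decomposition must satisfy three properties: every vertex lies in some bag; for every edge, both endpoints lie together in some bag; and for every vertex, the bags containing it form a connected subtree. Here vertex 1 appears in no bag, so the decomposition is invalid.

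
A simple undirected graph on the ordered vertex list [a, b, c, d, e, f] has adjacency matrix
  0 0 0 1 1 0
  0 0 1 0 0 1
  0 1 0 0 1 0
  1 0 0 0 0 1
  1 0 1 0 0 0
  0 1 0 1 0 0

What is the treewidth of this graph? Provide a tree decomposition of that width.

Every bag has size at most 3, so the width is 3 − 1 = 2 and tw(G) ≤ 2. Since e–c–b–f–d–a–e is a cycle in G, G is not acyclic. Forests are exactly the graphs of treewidth ≤ 1, so tw(G) ≥ 2. Combining the bounds, tw(G) = 2.

Treewidth 2.
One such decomposition:
Bags: B1 = {b, c, e}  B2 = {b, e, f}  B3 = {d, e, f}  B4 = {a, d, e}
Tree: B1–B2, B2–B3, B3–B4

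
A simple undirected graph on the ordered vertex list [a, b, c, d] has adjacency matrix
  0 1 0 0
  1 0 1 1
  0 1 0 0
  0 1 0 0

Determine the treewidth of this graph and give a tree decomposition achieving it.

Treewidth 1.
Bags: B1 = {b, d}  B2 = {b, c}  B3 = {a, b}
Tree: B1–B2, B2–B3

Every bag has size at most 2, so the width is 2 − 1 = 1 and tw(G) ≤ 1. Any graph with an edge has treewidth ≥ 1, and G has the edge b–d. The upper and lower bounds meet at 1, so that is the treewidth.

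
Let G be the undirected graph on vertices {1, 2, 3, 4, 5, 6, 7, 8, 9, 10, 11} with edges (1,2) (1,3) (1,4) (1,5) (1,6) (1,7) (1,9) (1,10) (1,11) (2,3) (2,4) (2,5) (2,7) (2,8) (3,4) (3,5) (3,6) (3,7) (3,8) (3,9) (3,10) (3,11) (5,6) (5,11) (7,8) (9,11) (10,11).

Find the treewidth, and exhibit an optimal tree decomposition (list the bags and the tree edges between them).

Each bag holds 4 vertices, so the decomposition has width 3, which upper-bounds the treewidth. On the other hand G contains the 4-clique {2, 3, 7, 8}. A clique must lie in a single bag of any decomposition, so no decomposition can have width below 3. Therefore the treewidth is 3.

Treewidth 3.
One such decomposition:
Bags: B1 = {1, 2, 3, 5}  B2 = {1, 3, 5, 11}  B3 = {1, 3, 5, 6}  B4 = {1, 2, 3, 7}  B5 = {1, 3, 10, 11}  B6 = {1, 3, 9, 11}  B7 = {2, 3, 7, 8}  B8 = {1, 2, 3, 4}
Tree: B1–B2, B1–B3, B1–B4, B2–B5, B2–B6, B4–B7, B4–B8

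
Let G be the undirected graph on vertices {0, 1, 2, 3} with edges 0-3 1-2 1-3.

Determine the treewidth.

A width-1 tree decomposition is:
Bags: B1 = {1, 3}  B2 = {0, 3}  B3 = {1, 2}
Tree: B1–B2, B1–B3
The largest bag has 2 vertices, giving width 1; this decomposition certifies tw(G) ≤ 1. G has an edge, so its treewidth is at least 1. Combining the bounds, tw(G) = 1.

1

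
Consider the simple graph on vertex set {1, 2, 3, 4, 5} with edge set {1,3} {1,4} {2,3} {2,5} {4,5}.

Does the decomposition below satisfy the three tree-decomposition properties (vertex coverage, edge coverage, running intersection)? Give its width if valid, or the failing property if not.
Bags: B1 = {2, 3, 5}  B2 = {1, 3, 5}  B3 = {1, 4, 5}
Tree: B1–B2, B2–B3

Checking the three conditions: (i) the bags cover all of {1, 2, 3, 4, 5}; (ii) for each edge, some bag contains both endpoints; (iii) the bags containing any fixed vertex form a subtree. All hold, so the decomposition is valid with width 3 − 1 = 2.

Yes; width 2.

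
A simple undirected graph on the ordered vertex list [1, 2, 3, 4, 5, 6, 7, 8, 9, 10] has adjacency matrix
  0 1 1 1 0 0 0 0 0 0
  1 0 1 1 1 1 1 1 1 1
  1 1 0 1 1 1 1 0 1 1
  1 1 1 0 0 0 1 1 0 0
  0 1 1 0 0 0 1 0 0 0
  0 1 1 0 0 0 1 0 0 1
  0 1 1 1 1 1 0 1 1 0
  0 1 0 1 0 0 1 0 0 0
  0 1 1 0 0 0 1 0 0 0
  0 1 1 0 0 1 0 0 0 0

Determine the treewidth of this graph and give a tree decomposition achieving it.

Each bag holds 4 vertices, so the decomposition has width 3, which upper-bounds the treewidth. Conversely, {2, 4, 7, 8} is a clique of size 4, and the vertices of any clique must share a bag in every tree decomposition; so some bag has ≥ 4 vertices and tw(G) ≥ 3. Hence tw(G) = 3 exactly.

Treewidth 3.
Bags: B1 = {2, 3, 5, 7}  B2 = {2, 3, 4, 7}  B3 = {2, 3, 6, 7}  B4 = {2, 4, 7, 8}  B5 = {2, 3, 7, 9}  B6 = {1, 2, 3, 4}  B7 = {2, 3, 6, 10}
Tree: B1–B2, B1–B3, B2–B4, B1–B5, B2–B6, B3–B7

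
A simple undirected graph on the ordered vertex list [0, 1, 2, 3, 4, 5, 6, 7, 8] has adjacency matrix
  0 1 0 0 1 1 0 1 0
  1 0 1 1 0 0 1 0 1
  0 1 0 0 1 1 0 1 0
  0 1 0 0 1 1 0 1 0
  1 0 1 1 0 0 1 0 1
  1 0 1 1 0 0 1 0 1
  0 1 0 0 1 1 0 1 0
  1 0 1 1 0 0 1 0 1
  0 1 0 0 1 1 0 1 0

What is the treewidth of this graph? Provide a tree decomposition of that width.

The largest bag has 5 vertices, giving width 4; this decomposition certifies tw(G) ≤ 4. For the lower bound: the 5 vertex sets {2,4}, {5,6}, {1,8}, {7}, {3} are disjoint, each induces a connected subgraph, and every pair is joined by at least one edge of G. Contracting each set to a single vertex therefore yields K_{5} as a minor, and since treewidth is minor-monotone, tw(G) ≥ tw(K_{5}) = 4. Combining the bounds, tw(G) = 4.

Treewidth 4.
One optimal decomposition is:
Bags: B1 = {1, 2, 4, 5, 7}  B2 = {1, 4, 5, 6, 7}  B3 = {1, 4, 5, 7, 8}  B4 = {1, 3, 4, 5, 7}  B5 = {0, 1, 4, 5, 7}
Tree: B1–B2, B2–B3, B3–B4, B4–B5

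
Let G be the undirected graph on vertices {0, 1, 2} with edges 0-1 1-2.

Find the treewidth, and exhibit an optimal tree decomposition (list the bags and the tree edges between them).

Treewidth 1.
Bags: B1 = {0, 1}  B2 = {1, 2}
Tree: B1–B2

Each bag holds 2 vertices, so the decomposition has width 1, which upper-bounds the treewidth. G has an edge, so its treewidth is at least 1. Therefore the treewidth is 1.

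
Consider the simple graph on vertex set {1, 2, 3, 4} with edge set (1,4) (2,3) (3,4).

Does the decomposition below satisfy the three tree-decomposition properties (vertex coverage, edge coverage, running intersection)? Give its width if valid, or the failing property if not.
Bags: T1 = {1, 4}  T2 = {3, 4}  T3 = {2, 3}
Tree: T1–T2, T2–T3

Vertex coverage: the bags together contain {1, 2, 3, 4}, the full vertex set. Edge coverage: each edge of G has both endpoints in at least one bag. Running intersection: for every vertex, the bags containing it form a connected subtree. All three properties hold, so this is a valid tree decomposition of width max|bag| − 1 = 1, and hence tw(G) ≤ 1.

Yes; width 1.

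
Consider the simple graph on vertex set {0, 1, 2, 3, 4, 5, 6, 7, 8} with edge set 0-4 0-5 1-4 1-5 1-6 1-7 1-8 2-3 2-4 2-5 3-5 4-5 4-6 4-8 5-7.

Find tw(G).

A width-2 tree decomposition is:
Bags: B1 = {1, 4, 5}  B2 = {1, 4, 6}  B3 = {0, 4, 5}  B4 = {2, 4, 5}  B5 = {2, 3, 5}  B6 = {1, 5, 7}  B7 = {1, 4, 8}
Tree: B1–B2, B1–B3, B3–B4, B4–B5, B1–B6, B1–B7
Every bag has size at most 3, so the width is 3 − 1 = 2 and tw(G) ≤ 2. For the lower bound, the 3 vertices {2, 3, 5} are pairwise adjacent, and any tree decomposition puts a clique entirely inside one bag — forcing width ≥ 2. Therefore the treewidth is 2.

2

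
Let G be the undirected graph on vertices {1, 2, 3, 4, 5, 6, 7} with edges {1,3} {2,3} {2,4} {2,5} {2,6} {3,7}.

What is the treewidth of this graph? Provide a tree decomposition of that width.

Treewidth 1.
Bags: B1 = {2, 3}  B2 = {3, 7}  B3 = {2, 6}  B4 = {1, 3}  B5 = {2, 5}  B6 = {2, 4}
Tree: B1–B2, B1–B3, B1–B4, B3–B5, B1–B6

Each bag holds 2 vertices, so the decomposition has width 1, which upper-bounds the treewidth. Since G has at least one edge (e.g. 3–2), it is not an edgeless graph, so tw(G) ≥ 1. Hence tw(G) = 1 exactly.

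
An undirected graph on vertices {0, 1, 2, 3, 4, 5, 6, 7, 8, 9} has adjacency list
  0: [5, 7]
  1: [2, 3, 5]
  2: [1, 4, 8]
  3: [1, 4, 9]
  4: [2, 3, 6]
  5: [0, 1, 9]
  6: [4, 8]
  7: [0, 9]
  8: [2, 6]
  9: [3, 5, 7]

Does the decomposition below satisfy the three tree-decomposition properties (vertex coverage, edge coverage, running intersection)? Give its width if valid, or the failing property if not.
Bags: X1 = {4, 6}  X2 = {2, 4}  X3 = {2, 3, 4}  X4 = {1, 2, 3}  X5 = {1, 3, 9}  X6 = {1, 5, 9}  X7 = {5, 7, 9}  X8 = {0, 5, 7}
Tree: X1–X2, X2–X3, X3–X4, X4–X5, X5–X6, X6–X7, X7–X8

A tree decomposition must satisfy three properties: every vertex lies in some bag; for every edge, both endpoints lie together in some bag; and for every vertex, the bags containing it form a connected subtree. Here vertex 8 appears in no bag, so the decomposition is invalid.

No — vertex 8 appears in no bag.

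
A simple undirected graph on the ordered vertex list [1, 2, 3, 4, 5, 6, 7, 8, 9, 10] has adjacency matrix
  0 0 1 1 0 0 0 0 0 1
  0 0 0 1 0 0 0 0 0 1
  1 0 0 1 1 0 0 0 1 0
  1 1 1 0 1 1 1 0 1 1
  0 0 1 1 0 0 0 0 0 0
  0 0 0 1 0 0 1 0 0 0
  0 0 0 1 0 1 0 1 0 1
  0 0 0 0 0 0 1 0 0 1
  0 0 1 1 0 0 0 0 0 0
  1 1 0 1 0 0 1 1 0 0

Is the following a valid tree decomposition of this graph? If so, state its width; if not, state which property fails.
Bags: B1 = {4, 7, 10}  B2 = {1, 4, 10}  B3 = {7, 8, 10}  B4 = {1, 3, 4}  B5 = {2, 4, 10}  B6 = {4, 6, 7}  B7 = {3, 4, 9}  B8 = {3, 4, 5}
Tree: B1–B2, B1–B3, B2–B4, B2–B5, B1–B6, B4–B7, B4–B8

Yes; width 2.

Vertex coverage: the bags together contain {1, 2, 3, 4, 5, 6, 7, 8, 9, 10}, the full vertex set. Edge coverage: each edge of G has both endpoints in at least one bag. Running intersection: for every vertex, the bags containing it form a connected subtree. All three properties hold, so this is a valid tree decomposition of width max|bag| − 1 = 2, and hence tw(G) ≤ 2.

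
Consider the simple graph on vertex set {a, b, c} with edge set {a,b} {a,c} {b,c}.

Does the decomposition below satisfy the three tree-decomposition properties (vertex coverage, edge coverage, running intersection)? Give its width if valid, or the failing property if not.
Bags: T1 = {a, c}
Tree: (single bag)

No — vertex b appears in no bag.

A tree decomposition must satisfy three properties: every vertex lies in some bag; for every edge, both endpoints lie together in some bag; and for every vertex, the bags containing it form a connected subtree. Here vertex b appears in no bag, so the decomposition is invalid.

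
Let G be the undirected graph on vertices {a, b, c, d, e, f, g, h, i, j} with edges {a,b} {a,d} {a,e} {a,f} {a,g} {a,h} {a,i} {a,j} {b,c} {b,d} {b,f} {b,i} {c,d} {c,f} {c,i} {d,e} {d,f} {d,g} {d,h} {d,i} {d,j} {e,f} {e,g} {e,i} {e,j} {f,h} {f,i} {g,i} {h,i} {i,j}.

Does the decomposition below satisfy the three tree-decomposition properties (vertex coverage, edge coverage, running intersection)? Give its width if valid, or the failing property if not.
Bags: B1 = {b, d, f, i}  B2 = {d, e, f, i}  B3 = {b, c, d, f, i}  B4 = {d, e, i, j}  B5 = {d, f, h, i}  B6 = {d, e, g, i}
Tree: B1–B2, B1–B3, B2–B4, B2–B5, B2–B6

No — vertex a appears in no bag.

A tree decomposition must satisfy three properties: every vertex lies in some bag; for every edge, both endpoints lie together in some bag; and for every vertex, the bags containing it form a connected subtree. Here vertex a appears in no bag, so the decomposition is invalid.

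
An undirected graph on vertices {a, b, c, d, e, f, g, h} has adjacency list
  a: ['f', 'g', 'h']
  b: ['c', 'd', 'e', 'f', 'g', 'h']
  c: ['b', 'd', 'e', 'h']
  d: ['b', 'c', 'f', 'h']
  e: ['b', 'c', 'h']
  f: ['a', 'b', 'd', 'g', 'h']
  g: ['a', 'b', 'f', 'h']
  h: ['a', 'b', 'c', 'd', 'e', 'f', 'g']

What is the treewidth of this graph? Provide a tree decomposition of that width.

Treewidth 3.
One such decomposition:
Bags: B1 = {b, c, d, h}  B2 = {b, d, f, h}  B3 = {b, f, g, h}  B4 = {a, f, g, h}  B5 = {b, c, e, h}
Tree: B1–B2, B2–B3, B3–B4, B1–B5

The largest bag has 4 vertices, giving width 3; this decomposition certifies tw(G) ≤ 3. On the other hand G contains the 4-clique {a, f, g, h}. A clique must lie in a single bag of any decomposition, so no decomposition can have width below 3. Therefore the treewidth is 3.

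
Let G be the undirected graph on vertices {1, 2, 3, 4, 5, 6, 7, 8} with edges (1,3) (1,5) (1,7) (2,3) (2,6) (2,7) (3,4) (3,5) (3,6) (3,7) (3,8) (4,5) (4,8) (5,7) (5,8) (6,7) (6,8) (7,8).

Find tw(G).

A width-3 tree decomposition is:
Bags: B1 = {3, 6, 7, 8}  B2 = {3, 5, 7, 8}  B3 = {2, 3, 6, 7}  B4 = {3, 4, 5, 8}  B5 = {1, 3, 5, 7}
Tree: B1–B2, B1–B3, B2–B4, B2–B5
The largest bag has 4 vertices, giving width 3; this decomposition certifies tw(G) ≤ 3. On the other hand G contains the 4-clique {3, 4, 5, 8}. A clique must lie in a single bag of any decomposition, so no decomposition can have width below 3. Combining the bounds, tw(G) = 3.

3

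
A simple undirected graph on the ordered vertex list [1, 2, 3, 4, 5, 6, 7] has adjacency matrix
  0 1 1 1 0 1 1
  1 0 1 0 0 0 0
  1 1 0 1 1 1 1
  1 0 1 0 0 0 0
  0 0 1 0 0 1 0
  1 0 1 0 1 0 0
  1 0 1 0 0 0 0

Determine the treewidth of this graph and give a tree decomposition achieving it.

Treewidth 2.
Bags: B1 = {1, 3, 4}  B2 = {1, 2, 3}  B3 = {1, 3, 6}  B4 = {1, 3, 7}  B5 = {3, 5, 6}
Tree: B1–B2, B2–B3, B1–B4, B3–B5

The largest bag has 3 vertices, giving width 2; this decomposition certifies tw(G) ≤ 2. For the lower bound, the 3 vertices {1, 2, 3} are pairwise adjacent, and any tree decomposition puts a clique entirely inside one bag — forcing width ≥ 2. The upper and lower bounds meet at 2, so that is the treewidth.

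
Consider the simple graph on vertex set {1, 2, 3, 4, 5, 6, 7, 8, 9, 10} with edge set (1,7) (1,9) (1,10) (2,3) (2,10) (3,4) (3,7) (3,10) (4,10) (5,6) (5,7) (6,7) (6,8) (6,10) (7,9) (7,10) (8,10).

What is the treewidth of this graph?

2

A width-2 tree decomposition is:
Bags: B1 = {5, 6, 7}  B2 = {6, 7, 10}  B3 = {6, 8, 10}  B4 = {3, 7, 10}  B5 = {3, 4, 10}  B6 = {1, 7, 10}  B7 = {1, 7, 9}  B8 = {2, 3, 10}
Tree: B1–B2, B2–B3, B2–B4, B4–B5, B4–B6, B6–B7, B4–B8
The largest bag has 3 vertices, giving width 2; this decomposition certifies tw(G) ≤ 2. For the lower bound, the 3 vertices {1, 7, 9} are pairwise adjacent, and any tree decomposition puts a clique entirely inside one bag — forcing width ≥ 2. Hence tw(G) = 2 exactly.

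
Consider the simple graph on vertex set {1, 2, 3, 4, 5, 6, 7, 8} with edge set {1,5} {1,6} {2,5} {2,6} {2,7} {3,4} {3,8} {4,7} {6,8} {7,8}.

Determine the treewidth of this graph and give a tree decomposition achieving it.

Treewidth 2.
One optimal decomposition is:
Bags: B1 = {1, 2, 5}  B2 = {1, 2, 6}  B3 = {2, 6, 7}  B4 = {6, 7, 8}  B5 = {4, 7, 8}  B6 = {3, 4, 8}
Tree: B1–B2, B2–B3, B3–B4, B4–B5, B5–B6

Every bag has size at most 3, so the width is 3 − 1 = 2 and tw(G) ≤ 2. Since 5–1–6–2–5 is a cycle in G, G is not acyclic. Forests are exactly the graphs of treewidth ≤ 1, so tw(G) ≥ 2. Hence tw(G) = 2 exactly.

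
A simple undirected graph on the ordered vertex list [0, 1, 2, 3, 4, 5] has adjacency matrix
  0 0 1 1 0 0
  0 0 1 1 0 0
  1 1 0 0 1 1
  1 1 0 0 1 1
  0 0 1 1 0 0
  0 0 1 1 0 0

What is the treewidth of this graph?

A width-2 tree decomposition is:
Bags: B1 = {2, 3, 5}  B2 = {0, 2, 3}  B3 = {2, 3, 4}  B4 = {1, 2, 3}
Tree: B1–B2, B2–B3, B3–B4
Each bag holds 3 vertices, so the decomposition has width 2, which upper-bounds the treewidth. Since 3–5–2–0–3 is a cycle in G, G is not acyclic. Forests are exactly the graphs of treewidth ≤ 1, so tw(G) ≥ 2. The upper and lower bounds meet at 2, so that is the treewidth.

2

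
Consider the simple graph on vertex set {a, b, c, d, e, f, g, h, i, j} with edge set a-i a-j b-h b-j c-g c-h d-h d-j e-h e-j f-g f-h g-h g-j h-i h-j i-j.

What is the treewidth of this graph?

2

A width-2 tree decomposition is:
Bags: B1 = {g, h, j}  B2 = {b, h, j}  B3 = {d, h, j}  B4 = {f, g, h}  B5 = {c, g, h}  B6 = {h, i, j}  B7 = {e, h, j}  B8 = {a, i, j}
Tree: B1–B2, B2–B3, B1–B4, B1–B5, B1–B6, B3–B7, B6–B8
Each bag holds 3 vertices, so the decomposition has width 2, which upper-bounds the treewidth. On the other hand G contains the 3-clique {d, h, j}. A clique must lie in a single bag of any decomposition, so no decomposition can have width below 2. Combining the bounds, tw(G) = 2.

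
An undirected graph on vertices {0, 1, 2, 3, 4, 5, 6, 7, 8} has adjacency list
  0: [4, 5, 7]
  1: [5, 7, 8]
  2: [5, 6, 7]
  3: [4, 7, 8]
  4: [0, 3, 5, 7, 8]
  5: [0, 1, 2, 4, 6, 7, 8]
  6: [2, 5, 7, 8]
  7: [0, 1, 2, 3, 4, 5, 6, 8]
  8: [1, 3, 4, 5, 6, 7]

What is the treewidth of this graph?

A width-3 tree decomposition is:
Bags: B1 = {5, 6, 7, 8}  B2 = {1, 5, 7, 8}  B3 = {4, 5, 7, 8}  B4 = {3, 4, 7, 8}  B5 = {2, 5, 6, 7}  B6 = {0, 4, 5, 7}
Tree: B1–B2, B1–B3, B3–B4, B1–B5, B3–B6
Every bag has size at most 4, so the width is 4 − 1 = 3 and tw(G) ≤ 3. For the lower bound, the 4 vertices {3, 4, 7, 8} are pairwise adjacent, and any tree decomposition puts a clique entirely inside one bag — forcing width ≥ 3. The upper and lower bounds meet at 3, so that is the treewidth.

3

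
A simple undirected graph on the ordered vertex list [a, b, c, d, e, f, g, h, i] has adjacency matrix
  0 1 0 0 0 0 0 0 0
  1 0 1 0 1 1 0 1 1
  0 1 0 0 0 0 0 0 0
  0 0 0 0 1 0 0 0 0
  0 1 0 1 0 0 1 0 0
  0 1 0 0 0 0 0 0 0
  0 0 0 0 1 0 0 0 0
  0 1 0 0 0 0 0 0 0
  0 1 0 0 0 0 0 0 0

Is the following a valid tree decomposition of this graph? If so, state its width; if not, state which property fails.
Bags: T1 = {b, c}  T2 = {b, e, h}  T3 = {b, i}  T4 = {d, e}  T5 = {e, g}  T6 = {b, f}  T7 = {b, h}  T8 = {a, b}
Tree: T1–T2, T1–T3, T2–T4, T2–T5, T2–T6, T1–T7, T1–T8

A tree decomposition must satisfy three properties: every vertex lies in some bag; for every edge, both endpoints lie together in some bag; and for every vertex, the bags containing it form a connected subtree. Here bags containing vertex h are not connected in the tree, so the decomposition is invalid.

No — bags containing vertex h are not connected in the tree.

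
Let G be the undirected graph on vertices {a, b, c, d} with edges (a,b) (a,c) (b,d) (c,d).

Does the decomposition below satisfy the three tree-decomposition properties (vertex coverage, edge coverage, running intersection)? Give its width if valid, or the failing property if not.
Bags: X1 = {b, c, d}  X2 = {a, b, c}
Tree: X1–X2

Every vertex of G appears in some bag (union = {a, b, c, d}); every edge is covered by a bag; and for each vertex v the set of bags containing v is connected in the bag tree. The decomposition is therefore valid. The largest bag has 3 vertices, so the width is 2.

Yes; width 2.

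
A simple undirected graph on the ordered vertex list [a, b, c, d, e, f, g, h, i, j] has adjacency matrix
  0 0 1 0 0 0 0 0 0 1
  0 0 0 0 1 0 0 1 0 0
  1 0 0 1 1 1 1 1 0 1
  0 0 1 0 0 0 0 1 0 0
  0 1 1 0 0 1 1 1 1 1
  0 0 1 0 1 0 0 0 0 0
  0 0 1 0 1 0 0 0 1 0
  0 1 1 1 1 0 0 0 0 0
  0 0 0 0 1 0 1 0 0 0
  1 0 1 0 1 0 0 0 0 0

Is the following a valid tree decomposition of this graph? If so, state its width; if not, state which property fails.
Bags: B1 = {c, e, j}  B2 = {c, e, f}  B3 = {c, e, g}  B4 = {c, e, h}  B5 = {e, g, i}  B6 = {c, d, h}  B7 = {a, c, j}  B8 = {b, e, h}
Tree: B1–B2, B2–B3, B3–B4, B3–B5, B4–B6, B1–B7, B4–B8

Checking the three conditions: (i) the bags cover all of {a, b, c, d, e, f, g, h, i, j}; (ii) for each edge, some bag contains both endpoints; (iii) the bags containing any fixed vertex form a subtree. All hold, so the decomposition is valid with width 3 − 1 = 2.

Yes; width 2.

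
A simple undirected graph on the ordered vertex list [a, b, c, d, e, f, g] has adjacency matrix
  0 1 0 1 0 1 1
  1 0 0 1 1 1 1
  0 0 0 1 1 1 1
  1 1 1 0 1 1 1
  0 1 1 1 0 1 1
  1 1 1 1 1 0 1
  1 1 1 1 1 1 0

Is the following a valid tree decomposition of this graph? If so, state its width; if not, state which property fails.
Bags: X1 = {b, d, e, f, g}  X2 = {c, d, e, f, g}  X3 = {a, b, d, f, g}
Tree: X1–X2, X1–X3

Yes; width 4.

Vertex coverage: the bags together contain {a, b, c, d, e, f, g}, the full vertex set. Edge coverage: each edge of G has both endpoints in at least one bag. Running intersection: for every vertex, the bags containing it form a connected subtree. All three properties hold, so this is a valid tree decomposition of width max|bag| − 1 = 4, and hence tw(G) ≤ 4.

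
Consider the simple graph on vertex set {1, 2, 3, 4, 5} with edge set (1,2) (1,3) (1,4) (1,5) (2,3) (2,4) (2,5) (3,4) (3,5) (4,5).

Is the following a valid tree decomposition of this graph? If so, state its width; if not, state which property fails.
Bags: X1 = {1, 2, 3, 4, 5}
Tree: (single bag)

Yes; width 4.

Every vertex of G appears in some bag (union = {1, 2, 3, 4, 5}); every edge is covered by a bag; and for each vertex v the set of bags containing v is connected in the bag tree. The decomposition is therefore valid. The largest bag has 5 vertices, so the width is 4.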